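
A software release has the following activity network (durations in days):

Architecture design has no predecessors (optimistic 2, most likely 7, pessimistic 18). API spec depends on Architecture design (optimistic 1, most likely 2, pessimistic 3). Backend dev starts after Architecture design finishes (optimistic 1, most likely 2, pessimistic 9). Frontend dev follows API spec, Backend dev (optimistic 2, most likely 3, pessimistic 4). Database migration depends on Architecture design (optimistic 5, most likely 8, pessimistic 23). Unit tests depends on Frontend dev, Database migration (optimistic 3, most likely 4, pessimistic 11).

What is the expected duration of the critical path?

23 days

te_Architecture design = (2 + 4·7 + 18)/6 = 48/6 = 8
te_API spec = (1 + 4·2 + 3)/6 = 12/6 = 2
te_Backend dev = (1 + 4·2 + 9)/6 = 18/6 = 3
te_Frontend dev = (2 + 4·3 + 4)/6 = 18/6 = 3
te_Database migration = (5 + 4·8 + 23)/6 = 60/6 = 10
te_Unit tests = (3 + 4·4 + 11)/6 = 30/6 = 5

Forward pass:
ES_Architecture design = 0; EF_Architecture design = 8
ES_API spec = 8; EF_API spec = 8+2 = 10
ES_Backend dev = 8; EF_Backend dev = 8+3 = 11
ES_Frontend dev = max(EF_API spec=10, EF_Backend dev=11) = 11; EF_Frontend dev = 11+3 = 14
ES_Database migration = 8; EF_Database migration = 8+10 = 18
ES_Unit tests = max(EF_Frontend dev=14, EF_Database migration=18) = 18; EF_Unit tests = 18+5 = 23
Expected project duration μ = 23 days. Critical path: Architecture design → Database migration → Unit tests.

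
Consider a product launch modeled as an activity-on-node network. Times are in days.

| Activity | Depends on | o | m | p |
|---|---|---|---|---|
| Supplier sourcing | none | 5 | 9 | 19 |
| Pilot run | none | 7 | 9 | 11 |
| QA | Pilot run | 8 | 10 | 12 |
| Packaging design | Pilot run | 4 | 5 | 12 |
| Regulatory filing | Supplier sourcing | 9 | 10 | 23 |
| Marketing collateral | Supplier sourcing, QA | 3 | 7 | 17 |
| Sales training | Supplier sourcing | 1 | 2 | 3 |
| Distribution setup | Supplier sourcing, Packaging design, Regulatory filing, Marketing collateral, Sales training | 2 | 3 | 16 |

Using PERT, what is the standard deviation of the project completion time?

te_Supplier sourcing = (5 + 4·9 + 19)/6 = 60/6 = 10; σ²_Supplier sourcing = ((19−5)/6)² = 5.444
te_Pilot run = (7 + 4·9 + 11)/6 = 54/6 = 9; σ²_Pilot run = ((11−7)/6)² = 0.444
te_QA = (8 + 4·10 + 12)/6 = 60/6 = 10; σ²_QA = ((12−8)/6)² = 0.444
te_Packaging design = (4 + 4·5 + 12)/6 = 36/6 = 6; σ²_Packaging design = ((12−4)/6)² = 1.778
te_Regulatory filing = (9 + 4·10 + 23)/6 = 72/6 = 12; σ²_Regulatory filing = ((23−9)/6)² = 5.444
te_Marketing collateral = (3 + 4·7 + 17)/6 = 48/6 = 8; σ²_Marketing collateral = ((17−3)/6)² = 5.444
te_Sales training = (1 + 4·2 + 3)/6 = 12/6 = 2; σ²_Sales training = ((3−1)/6)² = 0.111
te_Distribution setup = (2 + 4·3 + 16)/6 = 30/6 = 5; σ²_Distribution setup = ((16−2)/6)² = 5.444

Forward pass:
ES_Supplier sourcing = 0; EF_Supplier sourcing = 10
ES_Pilot run = 0; EF_Pilot run = 9
ES_QA = 9; EF_QA = 9+10 = 19
ES_Packaging design = 9; EF_Packaging design = 9+6 = 15
ES_Regulatory filing = 10; EF_Regulatory filing = 10+12 = 22
ES_Marketing collateral = max(EF_Supplier sourcing=10, EF_QA=19) = 19; EF_Marketing collateral = 19+8 = 27
ES_Sales training = 10; EF_Sales training = 10+2 = 12
ES_Distribution setup = max(EF_Supplier sourcing=10, EF_Packaging design=15, EF_Regulatory filing=22, EF_Marketing collateral=27, EF_Sales training=12) = 27; EF_Distribution setup = 27+5 = 32
Expected project duration μ = 32 days. Critical path: Pilot run → QA → Marketing collateral → Distribution setup.

Variance along critical path = 0.444 + 0.444 + 5.444 + 5.444 = 11.778
σ = √11.778 = 3.432 days

3.43 days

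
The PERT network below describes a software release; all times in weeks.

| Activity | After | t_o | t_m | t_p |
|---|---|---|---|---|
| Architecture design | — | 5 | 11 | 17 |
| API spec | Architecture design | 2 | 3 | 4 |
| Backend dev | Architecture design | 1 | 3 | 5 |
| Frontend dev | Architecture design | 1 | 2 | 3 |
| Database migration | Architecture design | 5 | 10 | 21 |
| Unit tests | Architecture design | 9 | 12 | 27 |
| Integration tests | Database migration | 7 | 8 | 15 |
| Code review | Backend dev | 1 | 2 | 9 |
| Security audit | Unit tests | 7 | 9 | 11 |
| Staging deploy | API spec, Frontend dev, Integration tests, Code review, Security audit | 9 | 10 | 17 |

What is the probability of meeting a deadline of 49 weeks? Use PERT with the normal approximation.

te_Architecture design = (5 + 4·11 + 17)/6 = 66/6 = 11; σ²_Architecture design = ((17−5)/6)² = 4.000
te_API spec = (2 + 4·3 + 4)/6 = 18/6 = 3; σ²_API spec = ((4−2)/6)² = 0.111
te_Backend dev = (1 + 4·3 + 5)/6 = 18/6 = 3; σ²_Backend dev = ((5−1)/6)² = 0.444
te_Frontend dev = (1 + 4·2 + 3)/6 = 12/6 = 2; σ²_Frontend dev = ((3−1)/6)² = 0.111
te_Database migration = (5 + 4·10 + 21)/6 = 66/6 = 11; σ²_Database migration = ((21−5)/6)² = 7.111
te_Unit tests = (9 + 4·12 + 27)/6 = 84/6 = 14; σ²_Unit tests = ((27−9)/6)² = 9.000
te_Integration tests = (7 + 4·8 + 15)/6 = 54/6 = 9; σ²_Integration tests = ((15−7)/6)² = 1.778
te_Code review = (1 + 4·2 + 9)/6 = 18/6 = 3; σ²_Code review = ((9−1)/6)² = 1.778
te_Security audit = (7 + 4·9 + 11)/6 = 54/6 = 9; σ²_Security audit = ((11−7)/6)² = 0.444
te_Staging deploy = (9 + 4·10 + 17)/6 = 66/6 = 11; σ²_Staging deploy = ((17−9)/6)² = 1.778

Forward pass:
ES_Architecture design = 0; EF_Architecture design = 11
ES_API spec = 11; EF_API spec = 11+3 = 14
ES_Backend dev = 11; EF_Backend dev = 11+3 = 14
ES_Frontend dev = 11; EF_Frontend dev = 11+2 = 13
ES_Database migration = 11; EF_Database migration = 11+11 = 22
ES_Unit tests = 11; EF_Unit tests = 11+14 = 25
ES_Integration tests = 22; EF_Integration tests = 22+9 = 31
ES_Code review = 14; EF_Code review = 14+3 = 17
ES_Security audit = 25; EF_Security audit = 25+9 = 34
ES_Staging deploy = max(EF_API spec=14, EF_Frontend dev=13, EF_Integration tests=31, EF_Code review=17, EF_Security audit=34) = 34; EF_Staging deploy = 34+11 = 45
Expected project duration μ = 45 weeks. Critical path: Architecture design → Unit tests → Security audit → Staging deploy.

Variance along critical path = 4.000 + 9.000 + 0.444 + 1.778 = 15.222; σ = √15.222 = 3.902 weeks.
Z = (49 − 45) / 3.902 = 1.025
P(T ≤ 49) = Φ(1.025) ≈ 0.847

0.847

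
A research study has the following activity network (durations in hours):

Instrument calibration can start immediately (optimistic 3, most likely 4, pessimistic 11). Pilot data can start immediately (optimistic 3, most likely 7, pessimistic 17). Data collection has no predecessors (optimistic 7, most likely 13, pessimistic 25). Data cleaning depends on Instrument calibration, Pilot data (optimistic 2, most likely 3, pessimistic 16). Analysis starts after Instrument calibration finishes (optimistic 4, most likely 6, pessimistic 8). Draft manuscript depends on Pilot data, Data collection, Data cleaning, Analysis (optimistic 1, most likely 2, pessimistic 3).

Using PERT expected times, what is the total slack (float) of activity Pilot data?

te_Instrument calibration = (3 + 4·4 + 11)/6 = 30/6 = 5
te_Pilot data = (3 + 4·7 + 17)/6 = 48/6 = 8
te_Data collection = (7 + 4·13 + 25)/6 = 84/6 = 14
te_Data cleaning = (2 + 4·3 + 16)/6 = 30/6 = 5
te_Analysis = (4 + 4·6 + 8)/6 = 36/6 = 6
te_Draft manuscript = (1 + 4·2 + 3)/6 = 12/6 = 2

Forward pass:
ES_Instrument calibration = 0; EF_Instrument calibration = 5
ES_Pilot data = 0; EF_Pilot data = 8
ES_Data collection = 0; EF_Data collection = 14
ES_Data cleaning = max(EF_Instrument calibration=5, EF_Pilot data=8) = 8; EF_Data cleaning = 8+5 = 13
ES_Analysis = 5; EF_Analysis = 5+6 = 11
ES_Draft manuscript = max(EF_Pilot data=8, EF_Data collection=14, EF_Data cleaning=13, EF_Analysis=11) = 14; EF_Draft manuscript = 14+2 = 16
Expected project duration μ = 16 hours. Critical path: Data collection → Draft manuscript.

Backward pass:
LF_Draft manuscript = 16; LS_Draft manuscript = 16−2 = 14
LF_Analysis = LS_Draft manuscript = 14; LS_Analysis = 14−6 = 8
LF_Data cleaning = LS_Draft manuscript = 14; LS_Data cleaning = 14−5 = 9
LF_Data collection = LS_Draft manuscript = 14; LS_Data collection = 14−14 = 0
LF_Pilot data = min(LS_Data cleaning=9, LS_Draft manuscript=14) = 9; LS_Pilot data = 9−8 = 1
LF_Instrument calibration = min(LS_Data cleaning=9, LS_Analysis=8) = 8; LS_Instrument calibration = 8−5 = 3
Slack_Pilot data = LS_Pilot data − ES_Pilot data = 1 − 0 = 1

1 hours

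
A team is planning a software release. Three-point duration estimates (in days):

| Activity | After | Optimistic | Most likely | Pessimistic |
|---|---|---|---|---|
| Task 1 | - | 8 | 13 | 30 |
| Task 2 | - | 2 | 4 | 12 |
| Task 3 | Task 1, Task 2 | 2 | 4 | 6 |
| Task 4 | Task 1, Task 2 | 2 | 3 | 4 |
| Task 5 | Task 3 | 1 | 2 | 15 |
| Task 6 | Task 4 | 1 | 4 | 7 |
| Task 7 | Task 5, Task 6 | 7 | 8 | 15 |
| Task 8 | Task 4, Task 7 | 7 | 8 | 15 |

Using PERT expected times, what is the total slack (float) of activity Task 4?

te_Task 1 = (8 + 4·13 + 30)/6 = 90/6 = 15
te_Task 2 = (2 + 4·4 + 12)/6 = 30/6 = 5
te_Task 3 = (2 + 4·4 + 6)/6 = 24/6 = 4
te_Task 4 = (2 + 4·3 + 4)/6 = 18/6 = 3
te_Task 5 = (1 + 4·2 + 15)/6 = 24/6 = 4
te_Task 6 = (1 + 4·4 + 7)/6 = 24/6 = 4
te_Task 7 = (7 + 4·8 + 15)/6 = 54/6 = 9
te_Task 8 = (7 + 4·8 + 15)/6 = 54/6 = 9

Forward pass:
ES_Task 1 = 0; EF_Task 1 = 15
ES_Task 2 = 0; EF_Task 2 = 5
ES_Task 3 = max(EF_Task 1=15, EF_Task 2=5) = 15; EF_Task 3 = 15+4 = 19
ES_Task 4 = max(EF_Task 1=15, EF_Task 2=5) = 15; EF_Task 4 = 15+3 = 18
ES_Task 5 = 19; EF_Task 5 = 19+4 = 23
ES_Task 6 = 18; EF_Task 6 = 18+4 = 22
ES_Task 7 = max(EF_Task 5=23, EF_Task 6=22) = 23; EF_Task 7 = 23+9 = 32
ES_Task 8 = max(EF_Task 4=18, EF_Task 7=32) = 32; EF_Task 8 = 32+9 = 41
Expected project duration μ = 41 days. Critical path: Task 1 → Task 3 → Task 5 → Task 7 → Task 8.

Backward pass:
LF_Task 8 = 41; LS_Task 8 = 41−9 = 32
LF_Task 7 = LS_Task 8 = 32; LS_Task 7 = 32−9 = 23
LF_Task 6 = LS_Task 7 = 23; LS_Task 6 = 23−4 = 19
LF_Task 5 = LS_Task 7 = 23; LS_Task 5 = 23−4 = 19
LF_Task 4 = min(LS_Task 6=19, LS_Task 8=32) = 19; LS_Task 4 = 19−3 = 16
LF_Task 3 = LS_Task 5 = 19; LS_Task 3 = 19−4 = 15
LF_Task 2 = min(LS_Task 3=15, LS_Task 4=16) = 15; LS_Task 2 = 15−5 = 10
LF_Task 1 = min(LS_Task 3=15, LS_Task 4=16) = 15; LS_Task 1 = 15−15 = 0
Slack_Task 4 = LS_Task 4 − ES_Task 4 = 16 − 15 = 1

1 days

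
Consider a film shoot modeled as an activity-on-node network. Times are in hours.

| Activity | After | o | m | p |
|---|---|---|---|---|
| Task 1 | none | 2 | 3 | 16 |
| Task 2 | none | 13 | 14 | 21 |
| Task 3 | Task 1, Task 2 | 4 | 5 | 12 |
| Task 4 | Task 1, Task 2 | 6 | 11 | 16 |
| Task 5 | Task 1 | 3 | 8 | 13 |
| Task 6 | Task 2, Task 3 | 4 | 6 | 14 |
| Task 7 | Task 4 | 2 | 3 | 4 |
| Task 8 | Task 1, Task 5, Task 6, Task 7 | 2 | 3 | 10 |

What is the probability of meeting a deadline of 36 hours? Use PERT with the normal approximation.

0.881

te_Task 1 = (2 + 4·3 + 16)/6 = 30/6 = 5; σ²_Task 1 = ((16−2)/6)² = 5.444
te_Task 2 = (13 + 4·14 + 21)/6 = 90/6 = 15; σ²_Task 2 = ((21−13)/6)² = 1.778
te_Task 3 = (4 + 4·5 + 12)/6 = 36/6 = 6; σ²_Task 3 = ((12−4)/6)² = 1.778
te_Task 4 = (6 + 4·11 + 16)/6 = 66/6 = 11; σ²_Task 4 = ((16−6)/6)² = 2.778
te_Task 5 = (3 + 4·8 + 13)/6 = 48/6 = 8; σ²_Task 5 = ((13−3)/6)² = 2.778
te_Task 6 = (4 + 4·6 + 14)/6 = 42/6 = 7; σ²_Task 6 = ((14−4)/6)² = 2.778
te_Task 7 = (2 + 4·3 + 4)/6 = 18/6 = 3; σ²_Task 7 = ((4−2)/6)² = 0.111
te_Task 8 = (2 + 4·3 + 10)/6 = 24/6 = 4; σ²_Task 8 = ((10−2)/6)² = 1.778

Forward pass:
ES_Task 1 = 0; EF_Task 1 = 5
ES_Task 2 = 0; EF_Task 2 = 15
ES_Task 3 = max(EF_Task 1=5, EF_Task 2=15) = 15; EF_Task 3 = 15+6 = 21
ES_Task 4 = max(EF_Task 1=5, EF_Task 2=15) = 15; EF_Task 4 = 15+11 = 26
ES_Task 5 = 5; EF_Task 5 = 5+8 = 13
ES_Task 6 = max(EF_Task 2=15, EF_Task 3=21) = 21; EF_Task 6 = 21+7 = 28
ES_Task 7 = 26; EF_Task 7 = 26+3 = 29
ES_Task 8 = max(EF_Task 1=5, EF_Task 5=13, EF_Task 6=28, EF_Task 7=29) = 29; EF_Task 8 = 29+4 = 33
Expected project duration μ = 33 hours. Critical path: Task 2 → Task 4 → Task 7 → Task 8.

Variance along critical path = 1.778 + 2.778 + 0.111 + 1.778 = 6.444; σ = √6.444 = 2.539 hours.
Z = (36 − 33) / 2.539 = 1.182
P(T ≤ 36) = Φ(1.182) ≈ 0.881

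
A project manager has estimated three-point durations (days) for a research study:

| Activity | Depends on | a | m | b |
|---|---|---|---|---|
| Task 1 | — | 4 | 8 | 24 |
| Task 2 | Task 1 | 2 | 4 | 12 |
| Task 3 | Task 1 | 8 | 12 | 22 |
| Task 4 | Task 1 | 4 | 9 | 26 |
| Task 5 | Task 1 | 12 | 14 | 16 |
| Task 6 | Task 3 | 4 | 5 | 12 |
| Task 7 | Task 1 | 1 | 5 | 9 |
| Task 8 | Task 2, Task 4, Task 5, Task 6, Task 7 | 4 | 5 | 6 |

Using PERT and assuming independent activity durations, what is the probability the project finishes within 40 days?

te_Task 1 = (4 + 4·8 + 24)/6 = 60/6 = 10; σ²_Task 1 = ((24−4)/6)² = 11.111
te_Task 2 = (2 + 4·4 + 12)/6 = 30/6 = 5; σ²_Task 2 = ((12−2)/6)² = 2.778
te_Task 3 = (8 + 4·12 + 22)/6 = 78/6 = 13; σ²_Task 3 = ((22−8)/6)² = 5.444
te_Task 4 = (4 + 4·9 + 26)/6 = 66/6 = 11; σ²_Task 4 = ((26−4)/6)² = 13.444
te_Task 5 = (12 + 4·14 + 16)/6 = 84/6 = 14; σ²_Task 5 = ((16−12)/6)² = 0.444
te_Task 6 = (4 + 4·5 + 12)/6 = 36/6 = 6; σ²_Task 6 = ((12−4)/6)² = 1.778
te_Task 7 = (1 + 4·5 + 9)/6 = 30/6 = 5; σ²_Task 7 = ((9−1)/6)² = 1.778
te_Task 8 = (4 + 4·5 + 6)/6 = 30/6 = 5; σ²_Task 8 = ((6−4)/6)² = 0.111

Forward pass:
ES_Task 1 = 0; EF_Task 1 = 10
ES_Task 2 = 10; EF_Task 2 = 10+5 = 15
ES_Task 3 = 10; EF_Task 3 = 10+13 = 23
ES_Task 4 = 10; EF_Task 4 = 10+11 = 21
ES_Task 5 = 10; EF_Task 5 = 10+14 = 24
ES_Task 6 = 23; EF_Task 6 = 23+6 = 29
ES_Task 7 = 10; EF_Task 7 = 10+5 = 15
ES_Task 8 = max(EF_Task 2=15, EF_Task 4=21, EF_Task 5=24, EF_Task 6=29, EF_Task 7=15) = 29; EF_Task 8 = 29+5 = 34
Expected project duration μ = 34 days. Critical path: Task 1 → Task 3 → Task 6 → Task 8.

Variance along critical path = 11.111 + 5.444 + 1.778 + 0.111 = 18.444; σ = √18.444 = 4.295 days.
Z = (40 − 34) / 4.295 = 1.397
P(T ≤ 40) = Φ(1.397) ≈ 0.919

0.919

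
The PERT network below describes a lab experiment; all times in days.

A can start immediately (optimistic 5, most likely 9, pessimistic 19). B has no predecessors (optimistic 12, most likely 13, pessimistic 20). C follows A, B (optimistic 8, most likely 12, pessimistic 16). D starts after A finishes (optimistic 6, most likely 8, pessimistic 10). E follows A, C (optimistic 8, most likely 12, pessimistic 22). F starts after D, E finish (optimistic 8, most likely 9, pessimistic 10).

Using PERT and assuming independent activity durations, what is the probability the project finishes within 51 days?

te_A = (5 + 4·9 + 19)/6 = 60/6 = 10; σ²_A = ((19−5)/6)² = 5.444
te_B = (12 + 4·13 + 20)/6 = 84/6 = 14; σ²_B = ((20−12)/6)² = 1.778
te_C = (8 + 4·12 + 16)/6 = 72/6 = 12; σ²_C = ((16−8)/6)² = 1.778
te_D = (6 + 4·8 + 10)/6 = 48/6 = 8; σ²_D = ((10−6)/6)² = 0.444
te_E = (8 + 4·12 + 22)/6 = 78/6 = 13; σ²_E = ((22−8)/6)² = 5.444
te_F = (8 + 4·9 + 10)/6 = 54/6 = 9; σ²_F = ((10−8)/6)² = 0.111

Forward pass:
ES_A = 0; EF_A = 10
ES_B = 0; EF_B = 14
ES_C = max(EF_A=10, EF_B=14) = 14; EF_C = 14+12 = 26
ES_D = 10; EF_D = 10+8 = 18
ES_E = max(EF_A=10, EF_C=26) = 26; EF_E = 26+13 = 39
ES_F = max(EF_D=18, EF_E=39) = 39; EF_F = 39+9 = 48
Expected project duration μ = 48 days. Critical path: B → C → E → F.

Variance along critical path = 1.778 + 1.778 + 5.444 + 0.111 = 9.111; σ = √9.111 = 3.018 days.
Z = (51 − 48) / 3.018 = 0.994
P(T ≤ 51) = Φ(0.994) ≈ 0.840

0.840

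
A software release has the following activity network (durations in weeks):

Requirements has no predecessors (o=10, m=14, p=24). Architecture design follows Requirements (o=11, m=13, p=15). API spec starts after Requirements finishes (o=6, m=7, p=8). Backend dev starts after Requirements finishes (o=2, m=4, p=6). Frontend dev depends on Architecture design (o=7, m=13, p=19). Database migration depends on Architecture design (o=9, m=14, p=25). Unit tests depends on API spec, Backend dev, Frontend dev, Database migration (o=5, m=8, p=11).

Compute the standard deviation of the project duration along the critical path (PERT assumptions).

te_Requirements = (10 + 4·14 + 24)/6 = 90/6 = 15; σ²_Requirements = ((24−10)/6)² = 5.444
te_Architecture design = (11 + 4·13 + 15)/6 = 78/6 = 13; σ²_Architecture design = ((15−11)/6)² = 0.444
te_API spec = (6 + 4·7 + 8)/6 = 42/6 = 7; σ²_API spec = ((8−6)/6)² = 0.111
te_Backend dev = (2 + 4·4 + 6)/6 = 24/6 = 4; σ²_Backend dev = ((6−2)/6)² = 0.444
te_Frontend dev = (7 + 4·13 + 19)/6 = 78/6 = 13; σ²_Frontend dev = ((19−7)/6)² = 4.000
te_Database migration = (9 + 4·14 + 25)/6 = 90/6 = 15; σ²_Database migration = ((25−9)/6)² = 7.111
te_Unit tests = (5 + 4·8 + 11)/6 = 48/6 = 8; σ²_Unit tests = ((11−5)/6)² = 1.000

Forward pass:
ES_Requirements = 0; EF_Requirements = 15
ES_Architecture design = 15; EF_Architecture design = 15+13 = 28
ES_API spec = 15; EF_API spec = 15+7 = 22
ES_Backend dev = 15; EF_Backend dev = 15+4 = 19
ES_Frontend dev = 28; EF_Frontend dev = 28+13 = 41
ES_Database migration = 28; EF_Database migration = 28+15 = 43
ES_Unit tests = max(EF_API spec=22, EF_Backend dev=19, EF_Frontend dev=41, EF_Database migration=43) = 43; EF_Unit tests = 43+8 = 51
Expected project duration μ = 51 weeks. Critical path: Requirements → Architecture design → Database migration → Unit tests.

Variance along critical path = 5.444 + 0.444 + 7.111 + 1.000 = 14.000
σ = √14.000 = 3.742 weeks

3.74 weeks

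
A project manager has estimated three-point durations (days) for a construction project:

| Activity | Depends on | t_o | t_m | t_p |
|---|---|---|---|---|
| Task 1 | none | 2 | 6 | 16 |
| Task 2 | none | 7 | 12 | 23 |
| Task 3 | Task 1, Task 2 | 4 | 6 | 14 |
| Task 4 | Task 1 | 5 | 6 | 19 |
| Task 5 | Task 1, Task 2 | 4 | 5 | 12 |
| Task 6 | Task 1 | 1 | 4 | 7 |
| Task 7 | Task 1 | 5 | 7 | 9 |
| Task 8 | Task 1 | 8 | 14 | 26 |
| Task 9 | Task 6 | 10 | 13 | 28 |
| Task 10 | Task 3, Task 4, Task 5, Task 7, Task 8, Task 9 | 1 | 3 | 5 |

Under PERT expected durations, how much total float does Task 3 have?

te_Task 1 = (2 + 4·6 + 16)/6 = 42/6 = 7
te_Task 2 = (7 + 4·12 + 23)/6 = 78/6 = 13
te_Task 3 = (4 + 4·6 + 14)/6 = 42/6 = 7
te_Task 4 = (5 + 4·6 + 19)/6 = 48/6 = 8
te_Task 5 = (4 + 4·5 + 12)/6 = 36/6 = 6
te_Task 6 = (1 + 4·4 + 7)/6 = 24/6 = 4
te_Task 7 = (5 + 4·7 + 9)/6 = 42/6 = 7
te_Task 8 = (8 + 4·14 + 26)/6 = 90/6 = 15
te_Task 9 = (10 + 4·13 + 28)/6 = 90/6 = 15
te_Task 10 = (1 + 4·3 + 5)/6 = 18/6 = 3

Forward pass:
ES_Task 1 = 0; EF_Task 1 = 7
ES_Task 2 = 0; EF_Task 2 = 13
ES_Task 3 = max(EF_Task 1=7, EF_Task 2=13) = 13; EF_Task 3 = 13+7 = 20
ES_Task 4 = 7; EF_Task 4 = 7+8 = 15
ES_Task 5 = max(EF_Task 1=7, EF_Task 2=13) = 13; EF_Task 5 = 13+6 = 19
ES_Task 6 = 7; EF_Task 6 = 7+4 = 11
ES_Task 7 = 7; EF_Task 7 = 7+7 = 14
ES_Task 8 = 7; EF_Task 8 = 7+15 = 22
ES_Task 9 = 11; EF_Task 9 = 11+15 = 26
ES_Task 10 = max(EF_Task 3=20, EF_Task 4=15, EF_Task 5=19, EF_Task 7=14, EF_Task 8=22, EF_Task 9=26) = 26; EF_Task 10 = 26+3 = 29
Expected project duration μ = 29 days. Critical path: Task 1 → Task 6 → Task 9 → Task 10.

Backward pass:
LF_Task 10 = 29; LS_Task 10 = 29−3 = 26
LF_Task 9 = LS_Task 10 = 26; LS_Task 9 = 26−15 = 11
LF_Task 8 = LS_Task 10 = 26; LS_Task 8 = 26−15 = 11
LF_Task 7 = LS_Task 10 = 26; LS_Task 7 = 26−7 = 19
LF_Task 6 = LS_Task 9 = 11; LS_Task 6 = 11−4 = 7
LF_Task 5 = LS_Task 10 = 26; LS_Task 5 = 26−6 = 20
LF_Task 4 = LS_Task 10 = 26; LS_Task 4 = 26−8 = 18
LF_Task 3 = LS_Task 10 = 26; LS_Task 3 = 26−7 = 19
LF_Task 2 = min(LS_Task 3=19, LS_Task 5=20) = 19; LS_Task 2 = 19−13 = 6
LF_Task 1 = min(LS_Task 3=19, LS_Task 4=18, LS_Task 5=20, LS_Task 6=7, LS_Task 7=19, LS_Task 8=11) = 7; LS_Task 1 = 7−7 = 0
Slack_Task 3 = LS_Task 3 − ES_Task 3 = 19 − 13 = 6

6 days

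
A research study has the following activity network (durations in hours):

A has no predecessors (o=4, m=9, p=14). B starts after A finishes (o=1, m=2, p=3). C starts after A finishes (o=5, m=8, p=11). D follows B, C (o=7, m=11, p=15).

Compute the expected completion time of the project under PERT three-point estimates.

te_A = (4 + 4·9 + 14)/6 = 54/6 = 9
te_B = (1 + 4·2 + 3)/6 = 12/6 = 2
te_C = (5 + 4·8 + 11)/6 = 48/6 = 8
te_D = (7 + 4·11 + 15)/6 = 66/6 = 11

Forward pass:
ES_A = 0; EF_A = 9
ES_B = 9; EF_B = 9+2 = 11
ES_C = 9; EF_C = 9+8 = 17
ES_D = max(EF_B=11, EF_C=17) = 17; EF_D = 17+11 = 28
Expected project duration μ = 28 hours. Critical path: A → C → D.

28 hours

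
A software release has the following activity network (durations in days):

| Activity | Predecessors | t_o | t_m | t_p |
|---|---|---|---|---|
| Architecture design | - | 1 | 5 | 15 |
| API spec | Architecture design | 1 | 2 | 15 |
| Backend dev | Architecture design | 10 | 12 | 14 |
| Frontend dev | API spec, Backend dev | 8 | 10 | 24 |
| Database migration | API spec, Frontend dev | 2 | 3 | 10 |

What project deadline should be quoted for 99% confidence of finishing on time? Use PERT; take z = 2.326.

te_Architecture design = (1 + 4·5 + 15)/6 = 36/6 = 6; σ²_Architecture design = ((15−1)/6)² = 5.444
te_API spec = (1 + 4·2 + 15)/6 = 24/6 = 4; σ²_API spec = ((15−1)/6)² = 5.444
te_Backend dev = (10 + 4·12 + 14)/6 = 72/6 = 12; σ²_Backend dev = ((14−10)/6)² = 0.444
te_Frontend dev = (8 + 4·10 + 24)/6 = 72/6 = 12; σ²_Frontend dev = ((24−8)/6)² = 7.111
te_Database migration = (2 + 4·3 + 10)/6 = 24/6 = 4; σ²_Database migration = ((10−2)/6)² = 1.778

Forward pass:
ES_Architecture design = 0; EF_Architecture design = 6
ES_API spec = 6; EF_API spec = 6+4 = 10
ES_Backend dev = 6; EF_Backend dev = 6+12 = 18
ES_Frontend dev = max(EF_API spec=10, EF_Backend dev=18) = 18; EF_Frontend dev = 18+12 = 30
ES_Database migration = max(EF_API spec=10, EF_Frontend dev=30) = 30; EF_Database migration = 30+4 = 34
Expected project duration μ = 34 days. Critical path: Architecture design → Backend dev → Frontend dev → Database migration.

Variance along critical path = 5.444 + 0.444 + 7.111 + 1.778 = 14.778; σ = 3.844 days.
D = μ + z·σ = 34 + 2.326·3.844 = 42.9 days

42.9 days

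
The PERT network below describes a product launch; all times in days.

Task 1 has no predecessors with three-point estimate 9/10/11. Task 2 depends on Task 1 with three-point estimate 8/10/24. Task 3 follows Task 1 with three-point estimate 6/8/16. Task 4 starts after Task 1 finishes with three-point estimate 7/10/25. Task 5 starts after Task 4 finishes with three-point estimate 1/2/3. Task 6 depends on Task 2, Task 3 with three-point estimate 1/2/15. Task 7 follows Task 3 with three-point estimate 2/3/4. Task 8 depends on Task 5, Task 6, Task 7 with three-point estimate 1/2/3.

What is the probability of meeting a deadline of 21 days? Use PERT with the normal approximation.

te_Task 1 = (9 + 4·10 + 11)/6 = 60/6 = 10; σ²_Task 1 = ((11−9)/6)² = 0.111
te_Task 2 = (8 + 4·10 + 24)/6 = 72/6 = 12; σ²_Task 2 = ((24−8)/6)² = 7.111
te_Task 3 = (6 + 4·8 + 16)/6 = 54/6 = 9; σ²_Task 3 = ((16−6)/6)² = 2.778
te_Task 4 = (7 + 4·10 + 25)/6 = 72/6 = 12; σ²_Task 4 = ((25−7)/6)² = 9.000
te_Task 5 = (1 + 4·2 + 3)/6 = 12/6 = 2; σ²_Task 5 = ((3−1)/6)² = 0.111
te_Task 6 = (1 + 4·2 + 15)/6 = 24/6 = 4; σ²_Task 6 = ((15−1)/6)² = 5.444
te_Task 7 = (2 + 4·3 + 4)/6 = 18/6 = 3; σ²_Task 7 = ((4−2)/6)² = 0.111
te_Task 8 = (1 + 4·2 + 3)/6 = 12/6 = 2; σ²_Task 8 = ((3−1)/6)² = 0.111

Forward pass:
ES_Task 1 = 0; EF_Task 1 = 10
ES_Task 2 = 10; EF_Task 2 = 10+12 = 22
ES_Task 3 = 10; EF_Task 3 = 10+9 = 19
ES_Task 4 = 10; EF_Task 4 = 10+12 = 22
ES_Task 5 = 22; EF_Task 5 = 22+2 = 24
ES_Task 6 = max(EF_Task 2=22, EF_Task 3=19) = 22; EF_Task 6 = 22+4 = 26
ES_Task 7 = 19; EF_Task 7 = 19+3 = 22
ES_Task 8 = max(EF_Task 5=24, EF_Task 6=26, EF_Task 7=22) = 26; EF_Task 8 = 26+2 = 28
Expected project duration μ = 28 days. Critical path: Task 1 → Task 2 → Task 6 → Task 8.

Variance along critical path = 0.111 + 7.111 + 5.444 + 0.111 = 12.778; σ = √12.778 = 3.575 days.
Z = (21 − 28) / 3.575 = -1.958
P(T ≤ 21) = Φ(-1.958) ≈ 0.025

0.025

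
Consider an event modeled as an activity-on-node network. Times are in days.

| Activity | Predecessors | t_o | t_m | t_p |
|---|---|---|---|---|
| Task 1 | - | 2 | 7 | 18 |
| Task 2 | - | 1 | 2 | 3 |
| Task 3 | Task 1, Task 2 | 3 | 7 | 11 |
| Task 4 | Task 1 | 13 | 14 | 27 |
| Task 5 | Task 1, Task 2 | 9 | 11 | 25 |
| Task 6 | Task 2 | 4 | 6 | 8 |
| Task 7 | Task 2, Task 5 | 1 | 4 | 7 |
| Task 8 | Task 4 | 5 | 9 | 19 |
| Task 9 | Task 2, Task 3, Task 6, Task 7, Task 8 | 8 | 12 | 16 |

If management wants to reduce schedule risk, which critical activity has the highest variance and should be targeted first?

Task 1

te_Task 1 = (2 + 4·7 + 18)/6 = 48/6 = 8; σ²_Task 1 = ((18−2)/6)² = 7.111
te_Task 2 = (1 + 4·2 + 3)/6 = 12/6 = 2; σ²_Task 2 = ((3−1)/6)² = 0.111
te_Task 3 = (3 + 4·7 + 11)/6 = 42/6 = 7; σ²_Task 3 = ((11−3)/6)² = 1.778
te_Task 4 = (13 + 4·14 + 27)/6 = 96/6 = 16; σ²_Task 4 = ((27−13)/6)² = 5.444
te_Task 5 = (9 + 4·11 + 25)/6 = 78/6 = 13; σ²_Task 5 = ((25−9)/6)² = 7.111
te_Task 6 = (4 + 4·6 + 8)/6 = 36/6 = 6; σ²_Task 6 = ((8−4)/6)² = 0.444
te_Task 7 = (1 + 4·4 + 7)/6 = 24/6 = 4; σ²_Task 7 = ((7−1)/6)² = 1.000
te_Task 8 = (5 + 4·9 + 19)/6 = 60/6 = 10; σ²_Task 8 = ((19−5)/6)² = 5.444
te_Task 9 = (8 + 4·12 + 16)/6 = 72/6 = 12; σ²_Task 9 = ((16−8)/6)² = 1.778

Forward pass:
ES_Task 1 = 0; EF_Task 1 = 8
ES_Task 2 = 0; EF_Task 2 = 2
ES_Task 3 = max(EF_Task 1=8, EF_Task 2=2) = 8; EF_Task 3 = 8+7 = 15
ES_Task 4 = 8; EF_Task 4 = 8+16 = 24
ES_Task 5 = max(EF_Task 1=8, EF_Task 2=2) = 8; EF_Task 5 = 8+13 = 21
ES_Task 6 = 2; EF_Task 6 = 2+6 = 8
ES_Task 7 = max(EF_Task 2=2, EF_Task 5=21) = 21; EF_Task 7 = 21+4 = 25
ES_Task 8 = 24; EF_Task 8 = 24+10 = 34
ES_Task 9 = max(EF_Task 2=2, EF_Task 3=15, EF_Task 6=8, EF_Task 7=25, EF_Task 8=34) = 34; EF_Task 9 = 34+12 = 46
Expected project duration μ = 46 days. Critical path: Task 1 → Task 4 → Task 8 → Task 9.

Variances on critical path: σ²_Task 1=7.111, σ²_Task 4=5.444, σ²_Task 8=5.444, σ²_Task 9=1.778.
Largest is σ²_Task 1 = 7.111.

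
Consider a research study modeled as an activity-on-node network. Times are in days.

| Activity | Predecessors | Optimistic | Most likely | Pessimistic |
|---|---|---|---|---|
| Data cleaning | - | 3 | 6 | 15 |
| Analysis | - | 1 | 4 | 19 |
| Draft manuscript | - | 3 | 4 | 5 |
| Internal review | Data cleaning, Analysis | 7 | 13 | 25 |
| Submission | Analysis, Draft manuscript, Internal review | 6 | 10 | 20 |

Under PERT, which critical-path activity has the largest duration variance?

te_Data cleaning = (3 + 4·6 + 15)/6 = 42/6 = 7; σ²_Data cleaning = ((15−3)/6)² = 4.000
te_Analysis = (1 + 4·4 + 19)/6 = 36/6 = 6; σ²_Analysis = ((19−1)/6)² = 9.000
te_Draft manuscript = (3 + 4·4 + 5)/6 = 24/6 = 4; σ²_Draft manuscript = ((5−3)/6)² = 0.111
te_Internal review = (7 + 4·13 + 25)/6 = 84/6 = 14; σ²_Internal review = ((25−7)/6)² = 9.000
te_Submission = (6 + 4·10 + 20)/6 = 66/6 = 11; σ²_Submission = ((20−6)/6)² = 5.444

Forward pass:
ES_Data cleaning = 0; EF_Data cleaning = 7
ES_Analysis = 0; EF_Analysis = 6
ES_Draft manuscript = 0; EF_Draft manuscript = 4
ES_Internal review = max(EF_Data cleaning=7, EF_Analysis=6) = 7; EF_Internal review = 7+14 = 21
ES_Submission = max(EF_Analysis=6, EF_Draft manuscript=4, EF_Internal review=21) = 21; EF_Submission = 21+11 = 32
Expected project duration μ = 32 days. Critical path: Data cleaning → Internal review → Submission.

Variances on critical path: σ²_Data cleaning=4.000, σ²_Internal review=9.000, σ²_Submission=5.444.
Largest is σ²_Internal review = 9.000.

Internal review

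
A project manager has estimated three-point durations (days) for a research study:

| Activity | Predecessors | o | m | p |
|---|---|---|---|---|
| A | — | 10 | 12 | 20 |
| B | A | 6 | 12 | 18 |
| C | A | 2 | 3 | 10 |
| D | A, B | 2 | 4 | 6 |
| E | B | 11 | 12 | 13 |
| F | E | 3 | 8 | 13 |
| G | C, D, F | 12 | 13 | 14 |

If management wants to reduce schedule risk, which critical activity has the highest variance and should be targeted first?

B

te_A = (10 + 4·12 + 20)/6 = 78/6 = 13; σ²_A = ((20−10)/6)² = 2.778
te_B = (6 + 4·12 + 18)/6 = 72/6 = 12; σ²_B = ((18−6)/6)² = 4.000
te_C = (2 + 4·3 + 10)/6 = 24/6 = 4; σ²_C = ((10−2)/6)² = 1.778
te_D = (2 + 4·4 + 6)/6 = 24/6 = 4; σ²_D = ((6−2)/6)² = 0.444
te_E = (11 + 4·12 + 13)/6 = 72/6 = 12; σ²_E = ((13−11)/6)² = 0.111
te_F = (3 + 4·8 + 13)/6 = 48/6 = 8; σ²_F = ((13−3)/6)² = 2.778
te_G = (12 + 4·13 + 14)/6 = 78/6 = 13; σ²_G = ((14−12)/6)² = 0.111

Forward pass:
ES_A = 0; EF_A = 13
ES_B = 13; EF_B = 13+12 = 25
ES_C = 13; EF_C = 13+4 = 17
ES_D = max(EF_A=13, EF_B=25) = 25; EF_D = 25+4 = 29
ES_E = 25; EF_E = 25+12 = 37
ES_F = 37; EF_F = 37+8 = 45
ES_G = max(EF_C=17, EF_D=29, EF_F=45) = 45; EF_G = 45+13 = 58
Expected project duration μ = 58 days. Critical path: A → B → E → F → G.

Variances on critical path: σ²_A=2.778, σ²_B=4.000, σ²_E=0.111, σ²_F=2.778, σ²_G=0.111.
Largest is σ²_B = 4.000.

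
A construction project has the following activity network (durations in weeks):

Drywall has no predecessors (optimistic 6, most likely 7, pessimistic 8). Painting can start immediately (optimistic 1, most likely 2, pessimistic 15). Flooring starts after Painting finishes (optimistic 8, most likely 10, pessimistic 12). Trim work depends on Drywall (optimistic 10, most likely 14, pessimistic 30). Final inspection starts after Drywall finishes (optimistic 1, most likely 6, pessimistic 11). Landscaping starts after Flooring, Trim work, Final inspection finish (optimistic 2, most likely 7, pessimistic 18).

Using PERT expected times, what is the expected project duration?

31 weeks

te_Drywall = (6 + 4·7 + 8)/6 = 42/6 = 7
te_Painting = (1 + 4·2 + 15)/6 = 24/6 = 4
te_Flooring = (8 + 4·10 + 12)/6 = 60/6 = 10
te_Trim work = (10 + 4·14 + 30)/6 = 96/6 = 16
te_Final inspection = (1 + 4·6 + 11)/6 = 36/6 = 6
te_Landscaping = (2 + 4·7 + 18)/6 = 48/6 = 8

Forward pass:
ES_Drywall = 0; EF_Drywall = 7
ES_Painting = 0; EF_Painting = 4
ES_Flooring = 4; EF_Flooring = 4+10 = 14
ES_Trim work = 7; EF_Trim work = 7+16 = 23
ES_Final inspection = 7; EF_Final inspection = 7+6 = 13
ES_Landscaping = max(EF_Flooring=14, EF_Trim work=23, EF_Final inspection=13) = 23; EF_Landscaping = 23+8 = 31
Expected project duration μ = 31 weeks. Critical path: Drywall → Trim work → Landscaping.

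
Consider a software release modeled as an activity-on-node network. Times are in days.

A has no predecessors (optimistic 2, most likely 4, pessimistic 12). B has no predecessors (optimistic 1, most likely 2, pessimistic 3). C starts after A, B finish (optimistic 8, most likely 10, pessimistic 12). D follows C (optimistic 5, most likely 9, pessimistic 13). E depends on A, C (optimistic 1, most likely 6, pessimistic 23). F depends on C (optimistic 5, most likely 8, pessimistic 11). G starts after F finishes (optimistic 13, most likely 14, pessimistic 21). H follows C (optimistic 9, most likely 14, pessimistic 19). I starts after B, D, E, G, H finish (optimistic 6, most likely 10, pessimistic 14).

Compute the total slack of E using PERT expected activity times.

te_A = (2 + 4·4 + 12)/6 = 30/6 = 5
te_B = (1 + 4·2 + 3)/6 = 12/6 = 2
te_C = (8 + 4·10 + 12)/6 = 60/6 = 10
te_D = (5 + 4·9 + 13)/6 = 54/6 = 9
te_E = (1 + 4·6 + 23)/6 = 48/6 = 8
te_F = (5 + 4·8 + 11)/6 = 48/6 = 8
te_G = (13 + 4·14 + 21)/6 = 90/6 = 15
te_H = (9 + 4·14 + 19)/6 = 84/6 = 14
te_I = (6 + 4·10 + 14)/6 = 60/6 = 10

Forward pass:
ES_A = 0; EF_A = 5
ES_B = 0; EF_B = 2
ES_C = max(EF_A=5, EF_B=2) = 5; EF_C = 5+10 = 15
ES_D = 15; EF_D = 15+9 = 24
ES_E = max(EF_A=5, EF_C=15) = 15; EF_E = 15+8 = 23
ES_F = 15; EF_F = 15+8 = 23
ES_G = 23; EF_G = 23+15 = 38
ES_H = 15; EF_H = 15+14 = 29
ES_I = max(EF_B=2, EF_D=24, EF_E=23, EF_G=38, EF_H=29) = 38; EF_I = 38+10 = 48
Expected project duration μ = 48 days. Critical path: A → C → F → G → I.

Backward pass:
LF_I = 48; LS_I = 48−10 = 38
LF_H = LS_I = 38; LS_H = 38−14 = 24
LF_G = LS_I = 38; LS_G = 38−15 = 23
LF_F = LS_G = 23; LS_F = 23−8 = 15
LF_E = LS_I = 38; LS_E = 38−8 = 30
LF_D = LS_I = 38; LS_D = 38−9 = 29
LF_C = min(LS_D=29, LS_E=30, LS_F=15, LS_H=24) = 15; LS_C = 15−10 = 5
LF_B = min(LS_C=5, LS_I=38) = 5; LS_B = 5−2 = 3
LF_A = min(LS_C=5, LS_E=30) = 5; LS_A = 5−5 = 0
Slack_E = LS_E − ES_E = 30 − 15 = 15

15 days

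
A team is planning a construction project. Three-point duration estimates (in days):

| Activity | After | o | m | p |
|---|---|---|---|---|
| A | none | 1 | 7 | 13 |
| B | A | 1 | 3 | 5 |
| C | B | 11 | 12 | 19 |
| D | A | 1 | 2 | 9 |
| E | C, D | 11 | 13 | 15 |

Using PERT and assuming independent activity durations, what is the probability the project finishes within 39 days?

te_A = (1 + 4·7 + 13)/6 = 42/6 = 7; σ²_A = ((13−1)/6)² = 4.000
te_B = (1 + 4·3 + 5)/6 = 18/6 = 3; σ²_B = ((5−1)/6)² = 0.444
te_C = (11 + 4·12 + 19)/6 = 78/6 = 13; σ²_C = ((19−11)/6)² = 1.778
te_D = (1 + 4·2 + 9)/6 = 18/6 = 3; σ²_D = ((9−1)/6)² = 1.778
te_E = (11 + 4·13 + 15)/6 = 78/6 = 13; σ²_E = ((15−11)/6)² = 0.444

Forward pass:
ES_A = 0; EF_A = 7
ES_B = 7; EF_B = 7+3 = 10
ES_C = 10; EF_C = 10+13 = 23
ES_D = 7; EF_D = 7+3 = 10
ES_E = max(EF_C=23, EF_D=10) = 23; EF_E = 23+13 = 36
Expected project duration μ = 36 days. Critical path: A → B → C → E.

Variance along critical path = 4.000 + 0.444 + 1.778 + 0.444 = 6.667; σ = √6.667 = 2.582 days.
Z = (39 − 36) / 2.582 = 1.162
P(T ≤ 39) = Φ(1.162) ≈ 0.877

0.877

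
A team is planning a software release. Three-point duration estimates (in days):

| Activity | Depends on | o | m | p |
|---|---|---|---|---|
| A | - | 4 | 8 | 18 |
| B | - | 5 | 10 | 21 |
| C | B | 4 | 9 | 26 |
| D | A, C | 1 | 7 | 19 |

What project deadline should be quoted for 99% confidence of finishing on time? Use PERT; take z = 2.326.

42.6 days

te_A = (4 + 4·8 + 18)/6 = 54/6 = 9; σ²_A = ((18−4)/6)² = 5.444
te_B = (5 + 4·10 + 21)/6 = 66/6 = 11; σ²_B = ((21−5)/6)² = 7.111
te_C = (4 + 4·9 + 26)/6 = 66/6 = 11; σ²_C = ((26−4)/6)² = 13.444
te_D = (1 + 4·7 + 19)/6 = 48/6 = 8; σ²_D = ((19−1)/6)² = 9.000

Forward pass:
ES_A = 0; EF_A = 9
ES_B = 0; EF_B = 11
ES_C = 11; EF_C = 11+11 = 22
ES_D = max(EF_A=9, EF_C=22) = 22; EF_D = 22+8 = 30
Expected project duration μ = 30 days. Critical path: B → C → D.

Variance along critical path = 7.111 + 13.444 + 9.000 = 29.556; σ = 5.437 days.
D = μ + z·σ = 30 + 2.326·5.437 = 42.6 days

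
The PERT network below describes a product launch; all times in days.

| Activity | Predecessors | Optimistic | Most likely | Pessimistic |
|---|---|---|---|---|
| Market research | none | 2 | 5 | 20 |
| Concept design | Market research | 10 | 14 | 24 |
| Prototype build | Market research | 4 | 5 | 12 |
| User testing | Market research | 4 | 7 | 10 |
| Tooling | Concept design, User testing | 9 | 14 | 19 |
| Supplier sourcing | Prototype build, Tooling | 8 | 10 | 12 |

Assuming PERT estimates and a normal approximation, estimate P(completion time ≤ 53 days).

te_Market research = (2 + 4·5 + 20)/6 = 42/6 = 7; σ²_Market research = ((20−2)/6)² = 9.000
te_Concept design = (10 + 4·14 + 24)/6 = 90/6 = 15; σ²_Concept design = ((24−10)/6)² = 5.444
te_Prototype build = (4 + 4·5 + 12)/6 = 36/6 = 6; σ²_Prototype build = ((12−4)/6)² = 1.778
te_User testing = (4 + 4·7 + 10)/6 = 42/6 = 7; σ²_User testing = ((10−4)/6)² = 1.000
te_Tooling = (9 + 4·14 + 19)/6 = 84/6 = 14; σ²_Tooling = ((19−9)/6)² = 2.778
te_Supplier sourcing = (8 + 4·10 + 12)/6 = 60/6 = 10; σ²_Supplier sourcing = ((12−8)/6)² = 0.444

Forward pass:
ES_Market research = 0; EF_Market research = 7
ES_Concept design = 7; EF_Concept design = 7+15 = 22
ES_Prototype build = 7; EF_Prototype build = 7+6 = 13
ES_User testing = 7; EF_User testing = 7+7 = 14
ES_Tooling = max(EF_Concept design=22, EF_User testing=14) = 22; EF_Tooling = 22+14 = 36
ES_Supplier sourcing = max(EF_Prototype build=13, EF_Tooling=36) = 36; EF_Supplier sourcing = 36+10 = 46
Expected project duration μ = 46 days. Critical path: Market research → Concept design → Tooling → Supplier sourcing.

Variance along critical path = 9.000 + 5.444 + 2.778 + 0.444 = 17.667; σ = √17.667 = 4.203 days.
Z = (53 − 46) / 4.203 = 1.665
P(T ≤ 53) = Φ(1.665) ≈ 0.952

0.952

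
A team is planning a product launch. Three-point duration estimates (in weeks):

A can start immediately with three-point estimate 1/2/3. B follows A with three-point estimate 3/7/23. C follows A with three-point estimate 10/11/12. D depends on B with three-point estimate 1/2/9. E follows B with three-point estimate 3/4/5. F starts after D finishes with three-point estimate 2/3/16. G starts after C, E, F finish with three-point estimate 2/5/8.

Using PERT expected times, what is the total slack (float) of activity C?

te_A = (1 + 4·2 + 3)/6 = 12/6 = 2
te_B = (3 + 4·7 + 23)/6 = 54/6 = 9
te_C = (10 + 4·11 + 12)/6 = 66/6 = 11
te_D = (1 + 4·2 + 9)/6 = 18/6 = 3
te_E = (3 + 4·4 + 5)/6 = 24/6 = 4
te_F = (2 + 4·3 + 16)/6 = 30/6 = 5
te_G = (2 + 4·5 + 8)/6 = 30/6 = 5

Forward pass:
ES_A = 0; EF_A = 2
ES_B = 2; EF_B = 2+9 = 11
ES_C = 2; EF_C = 2+11 = 13
ES_D = 11; EF_D = 11+3 = 14
ES_E = 11; EF_E = 11+4 = 15
ES_F = 14; EF_F = 14+5 = 19
ES_G = max(EF_C=13, EF_E=15, EF_F=19) = 19; EF_G = 19+5 = 24
Expected project duration μ = 24 weeks. Critical path: A → B → D → F → G.

Backward pass:
LF_G = 24; LS_G = 24−5 = 19
LF_F = LS_G = 19; LS_F = 19−5 = 14
LF_E = LS_G = 19; LS_E = 19−4 = 15
LF_D = LS_F = 14; LS_D = 14−3 = 11
LF_C = LS_G = 19; LS_C = 19−11 = 8
LF_B = min(LS_D=11, LS_E=15) = 11; LS_B = 11−9 = 2
LF_A = min(LS_B=2, LS_C=8) = 2; LS_A = 2−2 = 0
Slack_C = LS_C − ES_C = 8 − 2 = 6

6 weeks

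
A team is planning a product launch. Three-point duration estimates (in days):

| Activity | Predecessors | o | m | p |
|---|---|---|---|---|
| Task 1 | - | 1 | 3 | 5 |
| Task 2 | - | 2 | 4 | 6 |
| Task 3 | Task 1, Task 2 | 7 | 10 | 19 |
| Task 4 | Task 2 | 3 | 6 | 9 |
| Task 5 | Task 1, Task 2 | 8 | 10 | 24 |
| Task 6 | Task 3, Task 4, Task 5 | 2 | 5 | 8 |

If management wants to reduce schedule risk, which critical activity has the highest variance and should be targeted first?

Task 5

te_Task 1 = (1 + 4·3 + 5)/6 = 18/6 = 3; σ²_Task 1 = ((5−1)/6)² = 0.444
te_Task 2 = (2 + 4·4 + 6)/6 = 24/6 = 4; σ²_Task 2 = ((6−2)/6)² = 0.444
te_Task 3 = (7 + 4·10 + 19)/6 = 66/6 = 11; σ²_Task 3 = ((19−7)/6)² = 4.000
te_Task 4 = (3 + 4·6 + 9)/6 = 36/6 = 6; σ²_Task 4 = ((9−3)/6)² = 1.000
te_Task 5 = (8 + 4·10 + 24)/6 = 72/6 = 12; σ²_Task 5 = ((24−8)/6)² = 7.111
te_Task 6 = (2 + 4·5 + 8)/6 = 30/6 = 5; σ²_Task 6 = ((8−2)/6)² = 1.000

Forward pass:
ES_Task 1 = 0; EF_Task 1 = 3
ES_Task 2 = 0; EF_Task 2 = 4
ES_Task 3 = max(EF_Task 1=3, EF_Task 2=4) = 4; EF_Task 3 = 4+11 = 15
ES_Task 4 = 4; EF_Task 4 = 4+6 = 10
ES_Task 5 = max(EF_Task 1=3, EF_Task 2=4) = 4; EF_Task 5 = 4+12 = 16
ES_Task 6 = max(EF_Task 3=15, EF_Task 4=10, EF_Task 5=16) = 16; EF_Task 6 = 16+5 = 21
Expected project duration μ = 21 days. Critical path: Task 2 → Task 5 → Task 6.

Variances on critical path: σ²_Task 2=0.444, σ²_Task 5=7.111, σ²_Task 6=1.000.
Largest is σ²_Task 5 = 7.111.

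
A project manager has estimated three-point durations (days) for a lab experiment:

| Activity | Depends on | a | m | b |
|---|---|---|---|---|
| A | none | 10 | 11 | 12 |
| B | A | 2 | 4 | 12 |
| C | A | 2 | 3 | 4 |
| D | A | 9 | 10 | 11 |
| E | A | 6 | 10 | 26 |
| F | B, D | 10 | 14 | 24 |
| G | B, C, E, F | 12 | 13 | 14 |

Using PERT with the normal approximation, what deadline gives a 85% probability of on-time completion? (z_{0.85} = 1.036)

51.5 days

te_A = (10 + 4·11 + 12)/6 = 66/6 = 11; σ²_A = ((12−10)/6)² = 0.111
te_B = (2 + 4·4 + 12)/6 = 30/6 = 5; σ²_B = ((12−2)/6)² = 2.778
te_C = (2 + 4·3 + 4)/6 = 18/6 = 3; σ²_C = ((4−2)/6)² = 0.111
te_D = (9 + 4·10 + 11)/6 = 60/6 = 10; σ²_D = ((11−9)/6)² = 0.111
te_E = (6 + 4·10 + 26)/6 = 72/6 = 12; σ²_E = ((26−6)/6)² = 11.111
te_F = (10 + 4·14 + 24)/6 = 90/6 = 15; σ²_F = ((24−10)/6)² = 5.444
te_G = (12 + 4·13 + 14)/6 = 78/6 = 13; σ²_G = ((14−12)/6)² = 0.111

Forward pass:
ES_A = 0; EF_A = 11
ES_B = 11; EF_B = 11+5 = 16
ES_C = 11; EF_C = 11+3 = 14
ES_D = 11; EF_D = 11+10 = 21
ES_E = 11; EF_E = 11+12 = 23
ES_F = max(EF_B=16, EF_D=21) = 21; EF_F = 21+15 = 36
ES_G = max(EF_B=16, EF_C=14, EF_E=23, EF_F=36) = 36; EF_G = 36+13 = 49
Expected project duration μ = 49 days. Critical path: A → D → F → G.

Variance along critical path = 0.111 + 0.111 + 5.444 + 0.111 = 5.778; σ = 2.404 days.
D = μ + z·σ = 49 + 1.036·2.404 = 51.5 days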